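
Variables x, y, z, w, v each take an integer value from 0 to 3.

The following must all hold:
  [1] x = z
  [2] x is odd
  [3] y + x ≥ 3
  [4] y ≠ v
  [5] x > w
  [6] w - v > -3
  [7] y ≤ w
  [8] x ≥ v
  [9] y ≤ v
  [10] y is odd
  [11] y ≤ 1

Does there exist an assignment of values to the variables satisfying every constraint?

Satisfiable

The assignment x = 3, y = 1, z = 3, w = 1, v = 3 works:
  constraint 2 holds since x = 3 is odd.
  constraint 3 holds since y + x = 4.
  constraint 6 holds since w - v = -2.
The rest check out directly.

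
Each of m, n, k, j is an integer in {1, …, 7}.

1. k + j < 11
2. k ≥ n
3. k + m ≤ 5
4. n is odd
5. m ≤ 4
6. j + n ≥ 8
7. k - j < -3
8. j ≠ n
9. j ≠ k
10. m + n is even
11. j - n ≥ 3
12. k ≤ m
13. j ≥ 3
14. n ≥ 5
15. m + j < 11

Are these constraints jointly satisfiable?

Unsatisfiable

From constraints 2 and 14: k ≥ n and n ≥ 5, so k ≥ 5. From constraints 5 and 12: k ≤ m and m ≤ 4, so k ≤ 4. But 4 < 5, so no value of k works.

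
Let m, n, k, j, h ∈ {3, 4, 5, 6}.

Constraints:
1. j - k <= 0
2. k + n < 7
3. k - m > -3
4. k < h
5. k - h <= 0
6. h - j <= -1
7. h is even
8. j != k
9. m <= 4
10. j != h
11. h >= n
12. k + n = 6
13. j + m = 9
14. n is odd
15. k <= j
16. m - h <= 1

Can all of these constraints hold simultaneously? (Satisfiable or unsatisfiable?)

Constraints 1, 5, and 6 give h − k ≥ 0, k − j ≥ 0, j − h ≥ 1.
Adding all 3 inequalities: the left sides telescope to 0, and the right sides sum to 0 + 0 + 1 = 1. So 0 ≥ 1, which is false.

Unsatisfiable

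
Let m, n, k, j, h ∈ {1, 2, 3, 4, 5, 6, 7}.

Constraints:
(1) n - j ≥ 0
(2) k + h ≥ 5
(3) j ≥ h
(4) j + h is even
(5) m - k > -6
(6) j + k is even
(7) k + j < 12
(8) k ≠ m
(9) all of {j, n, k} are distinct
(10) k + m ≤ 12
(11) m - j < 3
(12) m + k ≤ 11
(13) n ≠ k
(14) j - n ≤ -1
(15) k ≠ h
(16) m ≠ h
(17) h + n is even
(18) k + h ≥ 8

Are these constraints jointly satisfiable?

The assignment m = 4, n = 5, k = 7, j = 3, h = 1 works:
  constraint 1 holds since n - j = 2.
  constraint 2 holds since k + h = 8.
The rest check out directly.

Satisfiable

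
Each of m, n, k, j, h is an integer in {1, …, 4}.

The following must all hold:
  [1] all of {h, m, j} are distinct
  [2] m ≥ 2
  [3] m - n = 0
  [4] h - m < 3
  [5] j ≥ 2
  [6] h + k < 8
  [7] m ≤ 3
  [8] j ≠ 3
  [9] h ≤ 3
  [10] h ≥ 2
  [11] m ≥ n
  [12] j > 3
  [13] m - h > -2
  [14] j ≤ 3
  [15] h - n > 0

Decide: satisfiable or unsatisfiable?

Constraints 2, 5, 7, 9, 10, and 14 confine each of h, m, j to the 2 values {2, 3}.
Constraint 1 requires all 3 of them to be distinct, but only 2 values are available — impossible by the pigeonhole principle.

Unsatisfiable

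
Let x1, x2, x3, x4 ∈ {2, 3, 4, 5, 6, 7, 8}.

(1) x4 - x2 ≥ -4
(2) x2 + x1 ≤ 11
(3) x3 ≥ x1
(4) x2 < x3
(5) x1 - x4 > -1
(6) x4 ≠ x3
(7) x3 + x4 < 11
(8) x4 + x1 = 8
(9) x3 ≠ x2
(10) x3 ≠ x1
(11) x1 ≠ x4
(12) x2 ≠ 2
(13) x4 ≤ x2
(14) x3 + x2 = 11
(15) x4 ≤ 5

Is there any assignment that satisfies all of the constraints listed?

Satisfiable

One satisfying assignment is x1 = 5, x2 = 5, x3 = 6, x4 = 3.
For the less obvious constraints — constraint 1: x4 - x2 = -2; constraint 2: x2 + x1 = 10; constraint 5: x1 - x4 = 2 — and the others hold by inspection.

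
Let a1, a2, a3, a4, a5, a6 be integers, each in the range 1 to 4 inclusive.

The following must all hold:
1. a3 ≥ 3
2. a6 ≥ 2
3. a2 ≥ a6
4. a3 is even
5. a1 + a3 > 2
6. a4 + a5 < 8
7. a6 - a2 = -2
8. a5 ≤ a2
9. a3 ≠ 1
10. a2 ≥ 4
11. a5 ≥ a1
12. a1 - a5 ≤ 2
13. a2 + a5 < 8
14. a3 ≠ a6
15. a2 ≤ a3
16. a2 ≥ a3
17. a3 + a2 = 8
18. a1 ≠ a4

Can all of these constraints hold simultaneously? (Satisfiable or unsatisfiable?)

The assignment a1 = 1, a2 = 4, a3 = 4, a4 = 4, a5 = 2, a6 = 2 works:
  constraint 5 holds since a1 + a3 = 5.
  constraint 6 holds since a4 + a5 = 6.
The rest check out directly.

Satisfiable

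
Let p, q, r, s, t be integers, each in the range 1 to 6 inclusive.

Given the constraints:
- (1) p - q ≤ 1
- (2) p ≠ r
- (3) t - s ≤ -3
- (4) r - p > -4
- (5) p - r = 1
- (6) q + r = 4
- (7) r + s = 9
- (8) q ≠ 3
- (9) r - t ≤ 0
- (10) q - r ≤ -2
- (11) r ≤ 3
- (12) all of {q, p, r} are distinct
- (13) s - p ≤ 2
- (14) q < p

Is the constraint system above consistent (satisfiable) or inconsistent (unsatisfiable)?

Constraints 1, 3, 9, 10, and 13 give t − r ≥ 0, r − q ≥ 2, q − p ≥ -1, p − s ≥ -2, s − t ≥ 3.
Adding all 5 inequalities: the left sides telescope to 0, and the right sides sum to 0 + 2 + (-1) + (-2) + 3 = 2. So 0 ≥ 2, which is false.

Unsatisfiable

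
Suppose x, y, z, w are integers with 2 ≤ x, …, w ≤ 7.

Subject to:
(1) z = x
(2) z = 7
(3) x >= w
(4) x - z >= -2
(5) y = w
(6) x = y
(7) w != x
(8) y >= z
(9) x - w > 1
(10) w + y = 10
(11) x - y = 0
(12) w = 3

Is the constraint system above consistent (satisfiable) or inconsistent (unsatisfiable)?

Unsatisfiable

Constraint 2 fixes z = 7 and constraint 12 fixes w = 3. Constraints 1, 5, and 6 give z = x = y = w, so z = w. But 7 ≠ 3 — contradiction.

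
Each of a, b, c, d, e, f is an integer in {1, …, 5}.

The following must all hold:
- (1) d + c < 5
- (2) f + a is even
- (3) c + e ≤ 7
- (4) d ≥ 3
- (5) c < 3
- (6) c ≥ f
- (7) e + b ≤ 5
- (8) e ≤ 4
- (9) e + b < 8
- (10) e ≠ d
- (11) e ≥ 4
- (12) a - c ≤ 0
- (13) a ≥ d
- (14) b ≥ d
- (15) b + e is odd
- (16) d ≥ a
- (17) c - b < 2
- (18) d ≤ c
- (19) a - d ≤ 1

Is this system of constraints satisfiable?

From constraint 11: e ≥ 4. From constraints 4 and 14: b ≥ d ≥ 3. Hence e + b ≥ 7. But constraint 7 requires e + b ≤ 5, and 5 < 7. Contradiction.

Unsatisfiable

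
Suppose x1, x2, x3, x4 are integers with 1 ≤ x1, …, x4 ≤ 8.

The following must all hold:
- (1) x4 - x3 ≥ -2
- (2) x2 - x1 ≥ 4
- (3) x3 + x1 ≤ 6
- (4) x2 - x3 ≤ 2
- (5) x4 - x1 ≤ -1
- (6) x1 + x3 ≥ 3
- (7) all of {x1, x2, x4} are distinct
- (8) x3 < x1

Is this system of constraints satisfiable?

Constraints 1, 2, 4, and 5 give x3 − x2 ≥ -2, x2 − x1 ≥ 4, x1 − x4 ≥ 1, x4 − x3 ≥ -2.
Adding all 4 inequalities: the left sides telescope to 0, and the right sides sum to (-2) + 4 + 1 + (-2) = 1. So 0 ≥ 1, which is false.

Unsatisfiable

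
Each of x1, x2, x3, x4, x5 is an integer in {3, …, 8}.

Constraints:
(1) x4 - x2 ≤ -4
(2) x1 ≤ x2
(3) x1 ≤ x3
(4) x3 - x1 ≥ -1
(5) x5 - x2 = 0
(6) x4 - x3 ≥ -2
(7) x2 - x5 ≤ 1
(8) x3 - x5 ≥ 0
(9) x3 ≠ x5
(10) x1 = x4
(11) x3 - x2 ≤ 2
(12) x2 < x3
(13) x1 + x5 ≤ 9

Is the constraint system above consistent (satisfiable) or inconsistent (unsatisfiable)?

Constraints 1, 6, 7, and 8 give x5 − x2 ≥ -1, x2 − x4 ≥ 4, x4 − x3 ≥ -2, x3 − x5 ≥ 0.
Adding all 4 inequalities: the left sides telescope to 0, and the right sides sum to (-1) + 4 + (-2) + 0 = 1. So 0 ≥ 1, which is false.

Unsatisfiable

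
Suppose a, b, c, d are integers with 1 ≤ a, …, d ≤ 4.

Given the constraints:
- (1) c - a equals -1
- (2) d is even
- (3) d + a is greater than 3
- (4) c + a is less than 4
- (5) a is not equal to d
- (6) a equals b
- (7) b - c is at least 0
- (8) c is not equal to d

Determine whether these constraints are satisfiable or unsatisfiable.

Satisfiable

Setting (a, b, c, d) = (2, 2, 1, 4) satisfies everything: constraint 1: c - a = -1; constraint 3: d + a = 6, and the others follow.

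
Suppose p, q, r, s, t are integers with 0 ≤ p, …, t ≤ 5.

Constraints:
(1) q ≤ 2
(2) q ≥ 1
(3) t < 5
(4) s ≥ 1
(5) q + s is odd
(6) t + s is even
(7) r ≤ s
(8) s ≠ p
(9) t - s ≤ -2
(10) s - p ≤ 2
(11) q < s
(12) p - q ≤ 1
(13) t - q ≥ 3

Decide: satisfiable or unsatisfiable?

Unsatisfiable

Constraints 9, 10, 12, and 13 give s − t ≥ 2, t − q ≥ 3, q − p ≥ -1, p − s ≥ -2.
Adding all 4 inequalities: the left sides telescope to 0, and the right sides sum to 2 + 3 + (-1) + (-2) = 2. So 0 ≥ 2, which is false.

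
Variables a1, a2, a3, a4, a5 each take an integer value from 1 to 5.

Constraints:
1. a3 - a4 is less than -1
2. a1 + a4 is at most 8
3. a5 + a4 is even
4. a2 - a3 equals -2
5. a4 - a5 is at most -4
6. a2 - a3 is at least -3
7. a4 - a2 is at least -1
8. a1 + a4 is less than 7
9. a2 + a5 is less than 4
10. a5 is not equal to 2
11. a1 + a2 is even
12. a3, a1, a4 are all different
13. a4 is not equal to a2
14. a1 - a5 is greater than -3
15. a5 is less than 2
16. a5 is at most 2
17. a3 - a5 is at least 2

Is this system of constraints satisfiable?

Unsatisfiable

Constraints 5, 6, 7, and 17 give a4 − a2 ≥ -1, a2 − a3 ≥ -3, a3 − a5 ≥ 2, a5 − a4 ≥ 4.
Adding all 4 inequalities: the left sides telescope to 0, and the right sides sum to (-1) + (-3) + 2 + 4 = 2. So 0 ≥ 2, which is false.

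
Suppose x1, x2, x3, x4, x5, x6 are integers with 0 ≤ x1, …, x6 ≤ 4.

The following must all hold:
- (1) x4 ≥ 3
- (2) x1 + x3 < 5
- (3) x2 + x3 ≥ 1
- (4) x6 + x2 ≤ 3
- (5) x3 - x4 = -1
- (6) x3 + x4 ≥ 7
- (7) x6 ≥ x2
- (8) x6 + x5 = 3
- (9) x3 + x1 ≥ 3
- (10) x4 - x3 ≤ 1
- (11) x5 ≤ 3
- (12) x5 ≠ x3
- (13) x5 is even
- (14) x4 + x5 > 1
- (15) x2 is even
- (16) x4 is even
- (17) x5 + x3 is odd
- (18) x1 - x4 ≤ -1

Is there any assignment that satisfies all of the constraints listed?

Setting (x1, x2, x3, x4, x5, x6) = (1, 0, 3, 4, 0, 3) satisfies everything: constraint 2: x1 + x3 = 4; constraint 3: x2 + x3 = 3, and the others follow.

Satisfiable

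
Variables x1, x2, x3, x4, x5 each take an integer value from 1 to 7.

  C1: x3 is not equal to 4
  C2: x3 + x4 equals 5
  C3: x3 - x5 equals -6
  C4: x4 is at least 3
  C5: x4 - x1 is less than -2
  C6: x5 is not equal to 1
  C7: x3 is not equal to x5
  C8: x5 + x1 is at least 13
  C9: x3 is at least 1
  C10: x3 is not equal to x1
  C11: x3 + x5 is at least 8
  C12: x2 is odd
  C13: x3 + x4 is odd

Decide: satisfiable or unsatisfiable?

Satisfiable

The assignment x1 = 7, x2 = 7, x3 = 1, x4 = 4, x5 = 7 works:
  constraint 2 holds since x3 + x4 = 5.
  constraint 3 holds since x3 - x5 = -6.
  constraint 5 holds since x4 - x1 = -3.
The rest check out directly.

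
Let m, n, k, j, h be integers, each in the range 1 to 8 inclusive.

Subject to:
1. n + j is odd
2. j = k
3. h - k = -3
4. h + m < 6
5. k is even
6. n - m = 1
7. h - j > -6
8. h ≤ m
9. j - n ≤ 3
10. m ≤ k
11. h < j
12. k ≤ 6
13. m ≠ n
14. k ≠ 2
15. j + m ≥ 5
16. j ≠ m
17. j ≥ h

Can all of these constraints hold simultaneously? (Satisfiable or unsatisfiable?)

Satisfiable

Take m = 2, n = 3, k = 4, j = 4, h = 1. Then constraint 3: h - k = -3; constraint 4: h + m = 3, and every other listed constraint is also met.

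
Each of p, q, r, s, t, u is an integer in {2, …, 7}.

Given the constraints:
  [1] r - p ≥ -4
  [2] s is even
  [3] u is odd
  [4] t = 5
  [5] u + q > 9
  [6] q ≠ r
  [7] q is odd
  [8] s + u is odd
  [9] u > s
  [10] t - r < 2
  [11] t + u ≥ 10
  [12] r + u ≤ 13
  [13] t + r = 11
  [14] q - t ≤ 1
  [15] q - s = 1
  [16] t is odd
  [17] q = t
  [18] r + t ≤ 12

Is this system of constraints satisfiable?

One satisfying assignment is p = 7, q = 5, r = 6, s = 4, t = 5, u = 5.
For the less obvious constraints — constraint 1: r - p = -1; constraint 5: u + q = 10 — and the others hold by inspection.

Satisfiable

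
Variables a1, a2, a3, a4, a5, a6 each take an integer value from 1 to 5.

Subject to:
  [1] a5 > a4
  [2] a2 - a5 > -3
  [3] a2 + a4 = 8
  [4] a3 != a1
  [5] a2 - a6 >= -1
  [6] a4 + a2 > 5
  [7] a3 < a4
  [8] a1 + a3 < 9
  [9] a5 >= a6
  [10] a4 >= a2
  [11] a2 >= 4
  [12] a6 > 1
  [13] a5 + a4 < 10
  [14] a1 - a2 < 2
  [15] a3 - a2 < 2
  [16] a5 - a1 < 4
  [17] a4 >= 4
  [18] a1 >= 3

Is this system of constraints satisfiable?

Satisfiable

Try a1 = 4, a2 = 4, a3 = 3, a4 = 4, a5 = 5, a6 = 3.
Check constraint 2: a2 - a5 = -1; constraint 3: a2 + a4 = 8; constraint 5: a2 - a6 = 1. The remaining constraints are straightforward to verify.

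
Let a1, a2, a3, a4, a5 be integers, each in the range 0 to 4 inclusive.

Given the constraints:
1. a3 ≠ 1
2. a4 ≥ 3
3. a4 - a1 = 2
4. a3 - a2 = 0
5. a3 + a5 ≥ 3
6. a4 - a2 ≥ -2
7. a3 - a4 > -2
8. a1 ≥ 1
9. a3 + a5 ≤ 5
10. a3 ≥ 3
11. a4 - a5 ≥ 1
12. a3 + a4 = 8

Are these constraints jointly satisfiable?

Try a1 = 2, a2 = 4, a3 = 4, a4 = 4, a5 = 0.
Check constraint 3: a4 - a1 = 2; constraint 4: a3 - a2 = 0. The remaining constraints are straightforward to verify.

Satisfiable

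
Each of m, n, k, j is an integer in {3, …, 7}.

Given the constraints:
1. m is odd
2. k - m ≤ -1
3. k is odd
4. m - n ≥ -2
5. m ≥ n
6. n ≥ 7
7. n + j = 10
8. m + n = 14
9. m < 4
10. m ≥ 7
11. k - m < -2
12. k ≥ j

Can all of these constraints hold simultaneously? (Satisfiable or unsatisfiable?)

From constraints 5 and 6: m ≥ n and n ≥ 7, so m ≥ 7. From constraint 9: m ≤ 3. But 3 < 7, so no value of m works.

Unsatisfiable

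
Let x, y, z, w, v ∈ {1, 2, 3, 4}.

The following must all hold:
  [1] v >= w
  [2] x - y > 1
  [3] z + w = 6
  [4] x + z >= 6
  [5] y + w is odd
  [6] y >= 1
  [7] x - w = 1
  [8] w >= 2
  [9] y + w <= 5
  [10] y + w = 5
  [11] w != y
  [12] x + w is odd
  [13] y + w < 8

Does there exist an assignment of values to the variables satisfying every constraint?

Satisfiable

Setting (x, y, z, w, v) = (4, 2, 3, 3, 3) satisfies everything: constraint 2: x - y = 2; constraint 3: z + w = 6; constraint 4: x + z = 7, and the others follow.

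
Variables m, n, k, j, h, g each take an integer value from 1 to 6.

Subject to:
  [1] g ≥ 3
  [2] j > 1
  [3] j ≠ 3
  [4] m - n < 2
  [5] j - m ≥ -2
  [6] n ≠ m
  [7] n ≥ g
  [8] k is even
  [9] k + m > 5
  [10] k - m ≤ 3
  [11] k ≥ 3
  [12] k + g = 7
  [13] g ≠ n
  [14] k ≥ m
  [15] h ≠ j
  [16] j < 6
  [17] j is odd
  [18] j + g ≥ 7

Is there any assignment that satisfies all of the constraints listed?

Try m = 4, n = 5, k = 4, j = 5, h = 4, g = 3.
Check constraint 4: m - n = -1; constraint 5: j - m = 1. The remaining constraints are straightforward to verify.

Satisfiable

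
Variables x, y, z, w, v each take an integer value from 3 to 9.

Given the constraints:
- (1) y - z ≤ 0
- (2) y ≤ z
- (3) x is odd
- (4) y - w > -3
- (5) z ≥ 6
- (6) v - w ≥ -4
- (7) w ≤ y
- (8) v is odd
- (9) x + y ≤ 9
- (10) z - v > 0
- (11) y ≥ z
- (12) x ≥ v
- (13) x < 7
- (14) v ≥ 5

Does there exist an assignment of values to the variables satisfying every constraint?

Unsatisfiable

From constraints 12 and 14: x ≥ v ≥ 5. From constraints 5 and 11: y ≥ z ≥ 6. Hence x + y ≥ 11. But constraint 9 requires x + y ≤ 9, and 9 < 11. Contradiction.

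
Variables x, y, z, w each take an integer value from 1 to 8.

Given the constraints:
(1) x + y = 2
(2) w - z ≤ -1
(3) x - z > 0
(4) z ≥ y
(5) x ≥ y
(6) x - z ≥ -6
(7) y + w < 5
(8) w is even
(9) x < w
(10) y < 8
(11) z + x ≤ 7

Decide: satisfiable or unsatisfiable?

Unsatisfiable

Constraints 2, 3, and 9 give x < w, w < z, z < x. Chaining: x < w < z < x, which forces x < x — impossible.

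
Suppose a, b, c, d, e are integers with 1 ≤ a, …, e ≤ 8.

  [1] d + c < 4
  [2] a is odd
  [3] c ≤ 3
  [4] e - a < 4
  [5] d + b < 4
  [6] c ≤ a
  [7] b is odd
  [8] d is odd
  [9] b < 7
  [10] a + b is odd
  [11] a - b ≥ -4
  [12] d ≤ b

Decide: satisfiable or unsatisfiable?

Unsatisfiable

Constraint 2 makes a odd and constraint 7 makes b odd, so a + b must be even. Constraint 10 says a + b is odd — contradiction.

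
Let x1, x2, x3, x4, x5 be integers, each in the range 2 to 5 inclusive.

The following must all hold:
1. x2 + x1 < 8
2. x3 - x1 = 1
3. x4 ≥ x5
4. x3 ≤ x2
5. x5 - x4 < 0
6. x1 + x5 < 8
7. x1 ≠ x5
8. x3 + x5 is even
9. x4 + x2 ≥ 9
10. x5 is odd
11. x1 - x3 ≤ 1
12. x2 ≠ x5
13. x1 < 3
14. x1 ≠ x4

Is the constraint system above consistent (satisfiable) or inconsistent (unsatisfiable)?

Take x1 = 2, x2 = 5, x3 = 3, x4 = 4, x5 = 3. Then constraint 1: x2 + x1 = 7; constraint 2: x3 - x1 = 1; constraint 5: x5 - x4 = -1, and every other listed constraint is also met.

Satisfiable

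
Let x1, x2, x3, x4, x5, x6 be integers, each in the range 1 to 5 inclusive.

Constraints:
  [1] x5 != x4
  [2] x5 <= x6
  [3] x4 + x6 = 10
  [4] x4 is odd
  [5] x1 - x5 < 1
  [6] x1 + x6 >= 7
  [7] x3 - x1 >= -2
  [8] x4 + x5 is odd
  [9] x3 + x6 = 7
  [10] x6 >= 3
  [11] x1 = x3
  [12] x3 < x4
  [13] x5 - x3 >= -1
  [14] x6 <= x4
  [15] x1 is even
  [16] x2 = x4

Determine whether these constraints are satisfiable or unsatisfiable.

Satisfiable

One satisfying assignment is x1 = 2, x2 = 5, x3 = 2, x4 = 5, x5 = 4, x6 = 5.
For the less obvious constraints — constraint 3: x4 + x6 = 10; constraint 5: x1 - x5 = -2 — and the others hold by inspection.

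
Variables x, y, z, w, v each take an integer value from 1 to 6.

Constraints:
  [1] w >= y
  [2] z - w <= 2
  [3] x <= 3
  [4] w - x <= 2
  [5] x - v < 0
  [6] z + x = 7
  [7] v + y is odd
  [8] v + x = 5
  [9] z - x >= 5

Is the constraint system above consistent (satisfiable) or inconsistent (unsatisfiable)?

Unsatisfiable

Constraints 2, 4, and 9 give x − w ≥ -2, w − z ≥ -2, z − x ≥ 5.
Adding all 3 inequalities: the left sides telescope to 0, and the right sides sum to (-2) + (-2) + 5 = 1. So 0 ≥ 1, which is false.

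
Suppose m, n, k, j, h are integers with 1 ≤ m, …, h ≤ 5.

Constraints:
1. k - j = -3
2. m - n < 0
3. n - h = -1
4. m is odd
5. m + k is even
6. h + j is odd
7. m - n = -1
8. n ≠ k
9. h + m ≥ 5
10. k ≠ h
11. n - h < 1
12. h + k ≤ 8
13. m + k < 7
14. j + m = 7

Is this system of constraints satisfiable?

The assignment m = 3, n = 4, k = 1, j = 4, h = 5 works:
  constraint 1 holds since k - j = -3.
  constraint 2 holds since m - n = -1.
The rest check out directly.

Satisfiable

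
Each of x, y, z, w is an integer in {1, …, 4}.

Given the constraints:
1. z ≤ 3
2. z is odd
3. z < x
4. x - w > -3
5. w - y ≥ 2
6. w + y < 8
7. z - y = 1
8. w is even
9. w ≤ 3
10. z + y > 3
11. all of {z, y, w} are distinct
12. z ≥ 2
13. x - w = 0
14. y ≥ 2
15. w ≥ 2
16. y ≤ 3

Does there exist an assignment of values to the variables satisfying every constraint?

Unsatisfiable

Constraints 1, 9, 12, 14, 15, and 16 confine each of z, y, w to the 2 values {2, 3}.
Constraint 11 requires all 3 of them to be distinct, but only 2 values are available — impossible by the pigeonhole principle.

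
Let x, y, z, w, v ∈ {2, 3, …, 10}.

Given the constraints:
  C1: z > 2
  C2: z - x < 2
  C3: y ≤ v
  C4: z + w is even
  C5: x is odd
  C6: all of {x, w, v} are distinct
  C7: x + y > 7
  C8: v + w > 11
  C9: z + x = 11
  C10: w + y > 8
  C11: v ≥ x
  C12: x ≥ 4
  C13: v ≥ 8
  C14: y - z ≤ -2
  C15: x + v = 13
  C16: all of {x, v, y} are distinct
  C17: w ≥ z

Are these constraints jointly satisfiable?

Take x = 5, y = 3, z = 6, w = 6, v = 8. Then constraint 2: z - x = 1; constraint 7: x + y = 8, and every other listed constraint is also met.

Satisfiable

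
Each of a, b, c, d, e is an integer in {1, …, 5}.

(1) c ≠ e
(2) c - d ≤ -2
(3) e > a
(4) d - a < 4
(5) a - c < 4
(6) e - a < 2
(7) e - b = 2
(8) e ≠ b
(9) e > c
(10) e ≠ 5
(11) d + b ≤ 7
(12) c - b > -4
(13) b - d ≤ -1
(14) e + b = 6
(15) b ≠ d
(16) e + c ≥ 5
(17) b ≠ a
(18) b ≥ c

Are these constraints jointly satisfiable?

Satisfiable

Setting (a, b, c, d, e) = (3, 2, 1, 4, 4) satisfies everything: constraint 2: c - d = -3; constraint 4: d - a = 1; constraint 5: a - c = 2, and the others follow.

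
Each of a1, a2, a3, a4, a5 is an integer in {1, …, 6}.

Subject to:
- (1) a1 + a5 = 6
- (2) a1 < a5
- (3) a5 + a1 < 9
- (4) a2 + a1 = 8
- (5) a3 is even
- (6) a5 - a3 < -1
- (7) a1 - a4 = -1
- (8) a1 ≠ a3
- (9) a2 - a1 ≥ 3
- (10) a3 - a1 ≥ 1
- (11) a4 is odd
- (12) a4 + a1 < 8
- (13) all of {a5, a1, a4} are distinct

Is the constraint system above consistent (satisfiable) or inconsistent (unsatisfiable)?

Take a1 = 2, a2 = 6, a3 = 6, a4 = 3, a5 = 4. Then constraint 1: a1 + a5 = 6; constraint 3: a5 + a1 = 6; constraint 4: a2 + a1 = 8, and every other listed constraint is also met.

Satisfiable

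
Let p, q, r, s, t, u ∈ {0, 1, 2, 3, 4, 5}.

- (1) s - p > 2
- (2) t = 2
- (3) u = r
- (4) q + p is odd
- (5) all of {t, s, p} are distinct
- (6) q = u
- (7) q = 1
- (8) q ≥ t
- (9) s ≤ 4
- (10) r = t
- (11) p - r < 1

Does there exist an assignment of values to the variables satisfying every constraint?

Unsatisfiable

Constraint 7 fixes q = 1 and constraint 2 fixes t = 2. Constraints 3, 6, and 10 give q = u = r = t, so q = t. But 1 ≠ 2 — contradiction.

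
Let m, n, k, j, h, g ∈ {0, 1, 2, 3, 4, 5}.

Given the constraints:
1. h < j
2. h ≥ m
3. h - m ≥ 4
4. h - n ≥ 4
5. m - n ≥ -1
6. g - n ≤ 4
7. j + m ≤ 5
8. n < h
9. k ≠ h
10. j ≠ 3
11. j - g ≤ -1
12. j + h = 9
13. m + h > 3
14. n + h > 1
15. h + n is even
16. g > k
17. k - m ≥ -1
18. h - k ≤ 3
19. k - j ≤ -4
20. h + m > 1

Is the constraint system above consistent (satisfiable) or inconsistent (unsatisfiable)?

Unsatisfiable

Constraints 3, 5, 6, 11, 18, and 19 give j − k ≥ 4, k − h ≥ -3, h − m ≥ 4, m − n ≥ -1, n − g ≥ -4, g − j ≥ 1.
Adding all 6 inequalities: the left sides telescope to 0, and the right sides sum to 4 + (-3) + 4 + (-1) + (-4) + 1 = 1. So 0 ≥ 1, which is false.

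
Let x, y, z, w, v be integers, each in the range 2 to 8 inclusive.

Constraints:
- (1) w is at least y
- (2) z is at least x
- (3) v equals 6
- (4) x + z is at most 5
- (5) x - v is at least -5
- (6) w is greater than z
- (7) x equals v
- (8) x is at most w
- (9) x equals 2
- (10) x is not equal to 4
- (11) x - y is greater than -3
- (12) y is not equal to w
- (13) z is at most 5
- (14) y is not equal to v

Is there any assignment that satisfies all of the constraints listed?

Unsatisfiable

Constraint 9 fixes x = 2 and constraint 3 fixes v = 6, but constraint 7 requires x = v. Since 2 ≠ 6, contradiction.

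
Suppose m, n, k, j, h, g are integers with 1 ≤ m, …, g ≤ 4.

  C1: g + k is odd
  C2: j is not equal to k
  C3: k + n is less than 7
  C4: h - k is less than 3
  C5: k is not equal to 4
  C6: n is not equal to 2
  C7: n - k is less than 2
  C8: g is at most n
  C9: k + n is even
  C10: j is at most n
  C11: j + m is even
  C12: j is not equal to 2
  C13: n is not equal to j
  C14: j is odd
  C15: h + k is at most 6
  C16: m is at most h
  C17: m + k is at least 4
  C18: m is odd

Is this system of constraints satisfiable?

Satisfiable

Take m = 3, n = 3, k = 3, j = 1, h = 3, g = 2. Then constraint 3: k + n = 6; constraint 4: h - k = 0; constraint 7: n - k = 0, and every other listed constraint is also met.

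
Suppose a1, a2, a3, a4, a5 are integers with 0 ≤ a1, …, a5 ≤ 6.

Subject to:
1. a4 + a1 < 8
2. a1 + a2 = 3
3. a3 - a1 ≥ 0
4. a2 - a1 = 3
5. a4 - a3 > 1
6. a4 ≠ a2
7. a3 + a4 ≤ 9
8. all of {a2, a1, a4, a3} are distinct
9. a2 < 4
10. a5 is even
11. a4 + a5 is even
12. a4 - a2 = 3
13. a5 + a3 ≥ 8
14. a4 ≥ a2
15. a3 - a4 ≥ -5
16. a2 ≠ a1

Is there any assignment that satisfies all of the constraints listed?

Satisfiable

Take a1 = 0, a2 = 3, a3 = 2, a4 = 6, a5 = 6. Then constraint 1: a4 + a1 = 6; constraint 2: a1 + a2 = 3; constraint 3: a3 - a1 = 2, and every other listed constraint is also met.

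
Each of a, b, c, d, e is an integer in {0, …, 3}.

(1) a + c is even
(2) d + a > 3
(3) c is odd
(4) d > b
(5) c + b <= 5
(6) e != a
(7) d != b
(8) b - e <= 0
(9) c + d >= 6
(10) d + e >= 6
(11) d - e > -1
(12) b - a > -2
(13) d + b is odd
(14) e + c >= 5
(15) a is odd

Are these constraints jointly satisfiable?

Satisfiable

The assignment a = 1, b = 2, c = 3, d = 3, e = 3 works:
  constraint 2 holds since d + a = 4.
  constraint 5 holds since c + b = 5.
  constraint 8 holds since b - e = -1.
The rest check out directly.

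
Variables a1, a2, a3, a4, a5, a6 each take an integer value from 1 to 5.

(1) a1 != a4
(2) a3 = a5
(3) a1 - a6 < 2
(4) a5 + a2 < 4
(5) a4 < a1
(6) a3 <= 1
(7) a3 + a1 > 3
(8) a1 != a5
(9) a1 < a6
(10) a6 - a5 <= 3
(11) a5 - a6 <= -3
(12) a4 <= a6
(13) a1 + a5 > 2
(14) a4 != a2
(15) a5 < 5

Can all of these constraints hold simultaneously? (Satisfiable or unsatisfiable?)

Satisfiable

Take a1 = 3, a2 = 2, a3 = 1, a4 = 1, a5 = 1, a6 = 4. Then constraint 3: a1 - a6 = -1; constraint 4: a5 + a2 = 3; constraint 7: a3 + a1 = 4, and every other listed constraint is also met.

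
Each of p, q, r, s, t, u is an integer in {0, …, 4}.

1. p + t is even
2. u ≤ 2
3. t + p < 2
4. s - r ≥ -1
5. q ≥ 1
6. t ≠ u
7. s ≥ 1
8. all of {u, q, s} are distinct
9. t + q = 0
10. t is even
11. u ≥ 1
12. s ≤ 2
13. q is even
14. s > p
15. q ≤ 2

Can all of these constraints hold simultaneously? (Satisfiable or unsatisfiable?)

Constraints 2, 5, 7, 11, 12, and 15 confine each of u, q, s to the 2 values {1, 2}.
Constraint 8 requires all 3 of them to be distinct, but only 2 values are available — impossible by the pigeonhole principle.

Unsatisfiable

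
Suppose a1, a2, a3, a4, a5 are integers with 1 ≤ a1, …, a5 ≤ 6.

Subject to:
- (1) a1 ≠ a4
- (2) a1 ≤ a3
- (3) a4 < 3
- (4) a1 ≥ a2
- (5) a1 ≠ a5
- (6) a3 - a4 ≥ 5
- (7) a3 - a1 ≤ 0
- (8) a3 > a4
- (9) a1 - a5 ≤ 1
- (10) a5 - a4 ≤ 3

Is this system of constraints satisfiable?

Unsatisfiable

Constraints 6, 7, 9, and 10 give a4 − a5 ≥ -3, a5 − a1 ≥ -1, a1 − a3 ≥ 0, a3 − a4 ≥ 5.
Adding all 4 inequalities: the left sides telescope to 0, and the right sides sum to (-3) + (-1) + 0 + 5 = 1. So 0 ≥ 1, which is false.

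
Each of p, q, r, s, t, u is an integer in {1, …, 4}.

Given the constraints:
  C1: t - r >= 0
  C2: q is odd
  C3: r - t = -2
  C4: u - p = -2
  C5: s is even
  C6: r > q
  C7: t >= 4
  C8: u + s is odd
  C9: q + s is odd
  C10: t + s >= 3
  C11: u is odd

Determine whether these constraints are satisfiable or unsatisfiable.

Satisfiable

One satisfying assignment is p = 3, q = 1, r = 2, s = 2, t = 4, u = 1.
For the less obvious constraints — constraint 1: t - r = 2; constraint 3: r - t = -2 — and the others hold by inspection.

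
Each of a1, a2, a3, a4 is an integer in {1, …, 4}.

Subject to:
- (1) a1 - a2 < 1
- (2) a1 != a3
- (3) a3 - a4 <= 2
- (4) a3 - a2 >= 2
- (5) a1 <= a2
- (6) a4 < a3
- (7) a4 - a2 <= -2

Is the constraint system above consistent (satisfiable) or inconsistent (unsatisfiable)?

Unsatisfiable

Constraints 3, 4, and 7 give a2 − a4 ≥ 2, a4 − a3 ≥ -2, a3 − a2 ≥ 2.
Adding all 3 inequalities: the left sides telescope to 0, and the right sides sum to 2 + (-2) + 2 = 2. So 0 ≥ 2, which is false.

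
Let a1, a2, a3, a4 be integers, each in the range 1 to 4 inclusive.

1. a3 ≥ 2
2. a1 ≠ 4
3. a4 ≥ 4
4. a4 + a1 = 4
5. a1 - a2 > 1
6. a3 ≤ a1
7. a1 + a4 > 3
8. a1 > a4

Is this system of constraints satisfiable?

Unsatisfiable

From constraint 3: a4 ≥ 4. From constraints 1 and 6: a1 ≥ a3 ≥ 2. Hence a4 + a1 ≥ 6. But constraint 4 requires a4 + a1 = 4, and 4 < 6. Contradiction.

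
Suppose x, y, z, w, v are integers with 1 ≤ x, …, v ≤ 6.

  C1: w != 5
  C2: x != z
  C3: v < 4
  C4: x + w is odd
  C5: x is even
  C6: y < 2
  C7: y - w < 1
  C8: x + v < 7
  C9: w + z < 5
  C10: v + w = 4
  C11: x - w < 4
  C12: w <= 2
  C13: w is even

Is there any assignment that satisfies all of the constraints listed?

Constraint 5 makes x even and constraint 13 makes w even, so x + w must be even. Constraint 4 says x + w is odd — contradiction.

Unsatisfiable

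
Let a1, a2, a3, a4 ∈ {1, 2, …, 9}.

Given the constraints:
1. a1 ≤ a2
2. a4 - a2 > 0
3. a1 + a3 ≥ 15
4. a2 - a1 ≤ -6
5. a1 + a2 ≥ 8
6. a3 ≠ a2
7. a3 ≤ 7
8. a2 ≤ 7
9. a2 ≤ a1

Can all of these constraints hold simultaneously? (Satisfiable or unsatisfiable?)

From constraints 1 and 8: a1 ≤ a2 ≤ 7. From constraint 7: a3 ≤ 7. Hence a1 + a3 ≤ 14. But constraint 3 requires a1 + a3 ≥ 15, and 15 > 14. Contradiction.

Unsatisfiable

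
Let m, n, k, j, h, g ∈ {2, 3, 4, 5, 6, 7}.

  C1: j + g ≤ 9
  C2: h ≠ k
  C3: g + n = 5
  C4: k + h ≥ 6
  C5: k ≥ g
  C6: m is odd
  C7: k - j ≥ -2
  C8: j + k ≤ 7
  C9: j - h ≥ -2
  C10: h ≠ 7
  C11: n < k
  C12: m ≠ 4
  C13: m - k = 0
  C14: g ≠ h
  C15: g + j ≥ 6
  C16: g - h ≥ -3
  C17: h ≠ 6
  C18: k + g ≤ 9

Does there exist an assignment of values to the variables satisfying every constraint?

Take m = 3, n = 2, k = 3, j = 3, h = 4, g = 3. Then constraint 1: j + g = 6; constraint 3: g + n = 5; constraint 4: k + h = 7, and every other listed constraint is also met.

Satisfiable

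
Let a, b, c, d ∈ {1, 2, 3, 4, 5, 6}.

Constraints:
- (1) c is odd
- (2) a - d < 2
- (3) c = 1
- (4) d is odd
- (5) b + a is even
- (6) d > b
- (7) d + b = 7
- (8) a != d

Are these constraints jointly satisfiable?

Satisfiable

Try a = 6, b = 2, c = 1, d = 5.
Check constraint 1: c = 1 is odd; constraint 2: a - d = 1; constraint 7: d + b = 7. The remaining constraints are straightforward to verify.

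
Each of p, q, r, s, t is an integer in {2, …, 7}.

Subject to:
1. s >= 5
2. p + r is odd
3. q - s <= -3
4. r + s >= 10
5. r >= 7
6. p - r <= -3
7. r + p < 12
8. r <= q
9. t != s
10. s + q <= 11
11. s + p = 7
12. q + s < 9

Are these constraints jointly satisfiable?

Unsatisfiable

From constraint 1: s ≥ 5. From constraints 5 and 8: q ≥ r ≥ 7. Hence s + q ≥ 12. But constraint 10 requires s + q ≤ 11, and 11 < 12. Contradiction.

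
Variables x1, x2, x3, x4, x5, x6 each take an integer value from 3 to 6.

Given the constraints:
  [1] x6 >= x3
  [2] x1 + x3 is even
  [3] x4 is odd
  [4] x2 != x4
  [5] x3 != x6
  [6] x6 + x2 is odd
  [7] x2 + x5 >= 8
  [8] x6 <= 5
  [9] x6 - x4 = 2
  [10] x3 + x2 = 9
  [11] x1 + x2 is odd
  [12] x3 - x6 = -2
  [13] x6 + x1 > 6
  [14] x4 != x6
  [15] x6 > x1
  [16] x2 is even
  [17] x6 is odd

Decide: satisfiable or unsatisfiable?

One satisfying assignment is x1 = 3, x2 = 6, x3 = 3, x4 = 3, x5 = 5, x6 = 5.
For the less obvious constraints — constraint 7: x2 + x5 = 11; constraint 9: x6 - x4 = 2 — and the others hold by inspection.

Satisfiable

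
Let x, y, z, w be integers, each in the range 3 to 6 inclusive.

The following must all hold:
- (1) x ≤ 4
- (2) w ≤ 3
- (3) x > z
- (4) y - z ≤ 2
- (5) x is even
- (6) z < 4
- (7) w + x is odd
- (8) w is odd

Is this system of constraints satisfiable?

One satisfying assignment is x = 4, y = 3, z = 3, w = 3.
For the less obvious constraints — constraint 4: y - z = 0; constraint 5: x = 4 is even — and the others hold by inspection.

Satisfiable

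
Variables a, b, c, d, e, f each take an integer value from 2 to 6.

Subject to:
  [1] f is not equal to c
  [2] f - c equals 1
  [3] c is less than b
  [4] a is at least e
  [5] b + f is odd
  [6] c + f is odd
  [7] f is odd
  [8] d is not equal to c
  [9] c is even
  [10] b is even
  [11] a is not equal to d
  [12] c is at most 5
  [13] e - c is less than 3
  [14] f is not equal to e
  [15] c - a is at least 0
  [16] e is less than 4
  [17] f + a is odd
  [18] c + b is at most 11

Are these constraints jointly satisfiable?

Satisfiable

Take a = 2, b = 6, c = 2, d = 6, e = 2, f = 3. Then constraint 2: f - c = 1; constraint 13: e - c = 0, and every other listed constraint is also met.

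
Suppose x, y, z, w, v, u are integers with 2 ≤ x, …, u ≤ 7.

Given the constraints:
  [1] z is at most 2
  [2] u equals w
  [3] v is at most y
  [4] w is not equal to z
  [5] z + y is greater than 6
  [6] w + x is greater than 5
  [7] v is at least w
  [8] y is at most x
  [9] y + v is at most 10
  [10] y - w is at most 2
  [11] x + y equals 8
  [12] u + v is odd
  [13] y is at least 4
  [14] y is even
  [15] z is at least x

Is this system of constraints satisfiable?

Unsatisfiable

From constraints 8 and 13: x ≥ y and y ≥ 4, so x ≥ 4. From constraints 1 and 15: x ≤ z and z ≤ 2, so x ≤ 2. But 2 < 4, so no value of x works.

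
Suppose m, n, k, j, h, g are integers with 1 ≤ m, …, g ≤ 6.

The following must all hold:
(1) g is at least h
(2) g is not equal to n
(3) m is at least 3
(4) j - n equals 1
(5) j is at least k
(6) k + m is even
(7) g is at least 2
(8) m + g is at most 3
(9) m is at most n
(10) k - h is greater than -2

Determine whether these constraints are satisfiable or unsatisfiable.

Unsatisfiable

From constraint 3: m ≥ 3. From constraint 7: g ≥ 2. Hence m + g ≥ 5. But constraint 8 requires m + g ≤ 3, and 3 < 5. Contradiction.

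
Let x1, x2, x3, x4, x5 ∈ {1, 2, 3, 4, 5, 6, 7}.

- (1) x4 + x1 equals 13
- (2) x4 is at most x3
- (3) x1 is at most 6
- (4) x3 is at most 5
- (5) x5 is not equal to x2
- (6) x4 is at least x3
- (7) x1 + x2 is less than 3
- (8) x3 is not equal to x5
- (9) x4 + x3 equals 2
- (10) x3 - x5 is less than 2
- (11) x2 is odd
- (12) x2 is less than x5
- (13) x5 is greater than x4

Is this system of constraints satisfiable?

From constraints 2 and 4: x4 ≤ x3 ≤ 5. From constraint 3: x1 ≤ 6. Hence x4 + x1 ≤ 11. But constraint 1 requires x4 + x1 = 13, and 13 > 11. Contradiction.

Unsatisfiable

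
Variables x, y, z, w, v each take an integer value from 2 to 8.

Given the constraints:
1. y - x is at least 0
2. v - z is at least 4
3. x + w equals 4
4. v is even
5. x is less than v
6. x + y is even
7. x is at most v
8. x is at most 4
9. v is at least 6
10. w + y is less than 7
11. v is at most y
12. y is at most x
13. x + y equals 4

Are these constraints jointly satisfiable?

From constraints 9 and 11: y ≥ v and v ≥ 6, so y ≥ 6. From constraints 8 and 12: y ≤ x and x ≤ 4, so y ≤ 4. But 4 < 6, so no value of y works.

Unsatisfiable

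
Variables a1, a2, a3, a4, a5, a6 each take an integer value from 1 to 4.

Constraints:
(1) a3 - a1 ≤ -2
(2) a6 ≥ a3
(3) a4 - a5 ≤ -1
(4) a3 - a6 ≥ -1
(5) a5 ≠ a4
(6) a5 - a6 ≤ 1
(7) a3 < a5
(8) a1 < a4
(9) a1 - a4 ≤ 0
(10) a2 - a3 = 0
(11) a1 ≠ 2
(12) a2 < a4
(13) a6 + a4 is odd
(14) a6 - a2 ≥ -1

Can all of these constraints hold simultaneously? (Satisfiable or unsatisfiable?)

Unsatisfiable

Constraints 1, 3, 4, 6, and 9 give a5 − a4 ≥ 1, a4 − a1 ≥ 0, a1 − a3 ≥ 2, a3 − a6 ≥ -1, a6 − a5 ≥ -1.
Adding all 5 inequalities: the left sides telescope to 0, and the right sides sum to 1 + 0 + 2 + (-1) + (-1) = 1. So 0 ≥ 1, which is false.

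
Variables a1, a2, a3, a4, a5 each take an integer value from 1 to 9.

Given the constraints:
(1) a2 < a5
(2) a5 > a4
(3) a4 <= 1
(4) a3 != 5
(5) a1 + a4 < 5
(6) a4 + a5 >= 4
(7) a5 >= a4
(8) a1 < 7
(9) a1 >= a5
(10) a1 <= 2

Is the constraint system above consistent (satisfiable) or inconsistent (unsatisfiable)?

From constraint 3: a4 ≤ 1. From constraints 9 and 10: a5 ≤ a1 ≤ 2. Hence a4 + a5 ≤ 3. But constraint 6 requires a4 + a5 ≥ 4, and 4 > 3. Contradiction.

Unsatisfiable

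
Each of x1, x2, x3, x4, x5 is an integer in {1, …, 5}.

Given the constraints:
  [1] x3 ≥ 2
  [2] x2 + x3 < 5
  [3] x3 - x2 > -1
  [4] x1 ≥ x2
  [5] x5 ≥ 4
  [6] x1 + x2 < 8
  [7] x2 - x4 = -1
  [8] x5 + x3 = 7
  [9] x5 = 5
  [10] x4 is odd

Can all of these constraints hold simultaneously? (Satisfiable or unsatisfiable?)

The assignment x1 = 5, x2 = 2, x3 = 2, x4 = 3, x5 = 5 works:
  constraint 2 holds since x2 + x3 = 4.
  constraint 3 holds since x3 - x2 = 0.
  constraint 6 holds since x1 + x2 = 7.
The rest check out directly.

Satisfiable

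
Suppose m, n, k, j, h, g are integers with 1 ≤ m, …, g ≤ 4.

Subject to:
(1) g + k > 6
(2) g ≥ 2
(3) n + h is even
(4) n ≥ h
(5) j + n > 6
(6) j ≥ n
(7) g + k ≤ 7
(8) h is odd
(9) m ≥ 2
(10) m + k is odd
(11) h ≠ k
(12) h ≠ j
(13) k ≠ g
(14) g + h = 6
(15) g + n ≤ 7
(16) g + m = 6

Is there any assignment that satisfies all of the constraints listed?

One satisfying assignment is m = 3, n = 3, k = 4, j = 4, h = 3, g = 3.
For the less obvious constraints — constraint 1: g + k = 7; constraint 5: j + n = 7; constraint 7: g + k = 7 — and the others hold by inspection.

Satisfiable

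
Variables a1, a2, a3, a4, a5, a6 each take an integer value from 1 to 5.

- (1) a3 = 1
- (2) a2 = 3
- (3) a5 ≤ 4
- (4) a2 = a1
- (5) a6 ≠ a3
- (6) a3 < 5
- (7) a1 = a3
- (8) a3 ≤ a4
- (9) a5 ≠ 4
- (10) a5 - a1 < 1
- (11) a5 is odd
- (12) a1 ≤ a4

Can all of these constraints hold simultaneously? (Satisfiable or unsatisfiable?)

Constraint 2 fixes a2 = 3 and constraint 1 fixes a3 = 1. Constraints 4 and 7 give a2 = a1 = a3, so a2 = a3. But 3 ≠ 1 — contradiction.

Unsatisfiable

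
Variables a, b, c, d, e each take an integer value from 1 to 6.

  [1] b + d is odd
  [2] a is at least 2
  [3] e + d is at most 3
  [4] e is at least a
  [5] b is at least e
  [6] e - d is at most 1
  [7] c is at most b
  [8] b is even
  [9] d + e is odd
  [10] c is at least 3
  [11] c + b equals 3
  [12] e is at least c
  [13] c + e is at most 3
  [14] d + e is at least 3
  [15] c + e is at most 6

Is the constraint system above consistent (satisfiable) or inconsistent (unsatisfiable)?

Unsatisfiable

From constraint 10: c ≥ 3. From constraints 2 and 4: e ≥ a ≥ 2. Hence c + e ≥ 5. But constraint 13 requires c + e ≤ 3, and 3 < 5. Contradiction.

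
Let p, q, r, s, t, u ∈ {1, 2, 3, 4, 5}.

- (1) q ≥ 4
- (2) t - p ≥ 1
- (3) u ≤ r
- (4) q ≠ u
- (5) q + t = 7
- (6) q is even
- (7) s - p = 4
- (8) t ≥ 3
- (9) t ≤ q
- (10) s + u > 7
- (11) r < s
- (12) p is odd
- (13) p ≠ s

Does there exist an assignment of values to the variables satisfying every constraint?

The assignment p = 1, q = 4, r = 3, s = 5, t = 3, u = 3 works:
  constraint 2 holds since t - p = 2.
  constraint 5 holds since q + t = 7.
The rest check out directly.

Satisfiable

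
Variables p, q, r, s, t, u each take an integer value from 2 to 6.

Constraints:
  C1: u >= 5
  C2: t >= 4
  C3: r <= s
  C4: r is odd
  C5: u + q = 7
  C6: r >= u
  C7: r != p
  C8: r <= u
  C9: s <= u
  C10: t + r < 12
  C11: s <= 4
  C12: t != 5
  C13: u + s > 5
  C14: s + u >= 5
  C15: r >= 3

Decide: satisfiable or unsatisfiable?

Unsatisfiable

From constraints 1 and 6: r ≥ u and u ≥ 5, so r ≥ 5. From constraints 3 and 11: r ≤ s and s ≤ 4, so r ≤ 4. But 4 < 5, so no value of r works.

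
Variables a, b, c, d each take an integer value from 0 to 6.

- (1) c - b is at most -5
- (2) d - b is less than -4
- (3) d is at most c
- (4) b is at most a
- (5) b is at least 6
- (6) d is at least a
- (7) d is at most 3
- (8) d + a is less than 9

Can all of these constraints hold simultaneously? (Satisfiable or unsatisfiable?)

From constraints 4 and 5: a ≥ b and b ≥ 6, so a ≥ 6. From constraints 6 and 7: a ≤ d and d ≤ 3, so a ≤ 3. But 3 < 6, so no value of a works.

Unsatisfiable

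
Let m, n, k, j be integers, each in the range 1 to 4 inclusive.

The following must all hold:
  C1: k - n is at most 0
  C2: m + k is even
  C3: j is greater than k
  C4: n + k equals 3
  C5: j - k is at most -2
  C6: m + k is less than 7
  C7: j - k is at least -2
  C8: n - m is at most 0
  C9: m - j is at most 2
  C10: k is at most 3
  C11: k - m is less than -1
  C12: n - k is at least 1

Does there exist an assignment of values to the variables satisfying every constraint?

Constraints 5, 8, 9, and 12 give m − n ≥ 0, n − k ≥ 1, k − j ≥ 2, j − m ≥ -2.
Adding all 4 inequalities: the left sides telescope to 0, and the right sides sum to 0 + 1 + 2 + (-2) = 1. So 0 ≥ 1, which is false.

Unsatisfiable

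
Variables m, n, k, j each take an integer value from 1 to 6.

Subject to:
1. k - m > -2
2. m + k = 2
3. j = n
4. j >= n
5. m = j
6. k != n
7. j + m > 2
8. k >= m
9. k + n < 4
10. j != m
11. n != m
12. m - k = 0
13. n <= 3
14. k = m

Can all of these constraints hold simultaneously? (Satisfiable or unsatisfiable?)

From constraints 3, 5, and 14, k = m = j = n, so k = n. But constraint 6 says k ≠ n. Contradiction.

Unsatisfiable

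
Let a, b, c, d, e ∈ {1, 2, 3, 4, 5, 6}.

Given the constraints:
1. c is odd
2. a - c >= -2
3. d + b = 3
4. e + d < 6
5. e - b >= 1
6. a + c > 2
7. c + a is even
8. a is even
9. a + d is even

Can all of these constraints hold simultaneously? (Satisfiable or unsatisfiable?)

Constraint 1 makes c odd and constraint 8 makes a even, so c + a must be odd. Constraint 7 says c + a is even — contradiction.

Unsatisfiable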